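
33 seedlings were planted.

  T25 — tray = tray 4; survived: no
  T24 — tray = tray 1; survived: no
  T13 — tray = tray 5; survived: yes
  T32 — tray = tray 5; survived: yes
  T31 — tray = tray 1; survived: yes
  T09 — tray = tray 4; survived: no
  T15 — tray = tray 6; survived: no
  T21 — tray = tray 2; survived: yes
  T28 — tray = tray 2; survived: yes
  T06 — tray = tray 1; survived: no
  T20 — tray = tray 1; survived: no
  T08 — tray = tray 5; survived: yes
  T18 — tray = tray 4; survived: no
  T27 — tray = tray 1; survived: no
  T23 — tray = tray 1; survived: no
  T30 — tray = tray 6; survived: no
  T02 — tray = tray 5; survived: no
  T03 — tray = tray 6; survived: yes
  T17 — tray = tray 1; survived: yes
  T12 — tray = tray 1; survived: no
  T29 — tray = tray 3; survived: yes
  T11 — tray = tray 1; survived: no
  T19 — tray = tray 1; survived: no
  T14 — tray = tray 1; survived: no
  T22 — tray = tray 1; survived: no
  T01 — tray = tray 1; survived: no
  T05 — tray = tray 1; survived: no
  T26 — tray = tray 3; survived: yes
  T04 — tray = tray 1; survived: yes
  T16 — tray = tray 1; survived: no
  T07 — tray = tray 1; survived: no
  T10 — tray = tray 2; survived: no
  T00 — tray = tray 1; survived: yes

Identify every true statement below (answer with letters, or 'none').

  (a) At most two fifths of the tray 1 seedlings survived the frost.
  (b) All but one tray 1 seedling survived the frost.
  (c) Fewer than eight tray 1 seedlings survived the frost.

|A| = 18, |A ∩ B| = 4, |A ∖ B| = 14.
(a) |A ∩ B| / |A| ≤ 2/5: holds.
(b) |A ∖ B| = 1: fails.
(c) |A ∩ B| < 8: holds.

(a), (c)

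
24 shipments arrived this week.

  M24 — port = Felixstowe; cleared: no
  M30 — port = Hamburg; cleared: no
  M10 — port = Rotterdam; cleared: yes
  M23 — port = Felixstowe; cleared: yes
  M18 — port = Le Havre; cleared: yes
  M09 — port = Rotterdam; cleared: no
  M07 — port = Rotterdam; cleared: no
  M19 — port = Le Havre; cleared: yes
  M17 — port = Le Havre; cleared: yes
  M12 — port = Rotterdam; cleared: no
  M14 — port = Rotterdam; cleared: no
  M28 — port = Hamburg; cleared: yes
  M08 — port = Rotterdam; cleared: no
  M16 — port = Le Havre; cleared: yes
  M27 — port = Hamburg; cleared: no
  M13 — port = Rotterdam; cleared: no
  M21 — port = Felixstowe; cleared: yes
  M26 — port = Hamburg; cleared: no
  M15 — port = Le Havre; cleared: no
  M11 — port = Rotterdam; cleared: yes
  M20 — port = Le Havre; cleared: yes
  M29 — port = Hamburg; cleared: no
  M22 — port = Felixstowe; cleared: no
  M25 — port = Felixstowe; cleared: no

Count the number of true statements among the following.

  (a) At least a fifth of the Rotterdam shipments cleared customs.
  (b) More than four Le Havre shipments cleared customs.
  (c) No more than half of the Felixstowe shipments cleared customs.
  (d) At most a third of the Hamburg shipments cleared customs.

4

(a) Rotterdam: |A| = 8, |A ∩ B| = 2; needs |A ∩ B| / |A| ≥ 1/5 — true.
(b) Le Havre: |A| = 6, |A ∩ B| = 5; needs |A ∩ B| > 4 — true.
(c) Felixstowe: |A| = 5, |A ∩ B| = 2; needs |A ∩ B| ≤ |A ∖ B| — true.
(d) Hamburg: |A| = 5, |A ∩ B| = 1; needs |A ∩ B| / |A| ≤ 1/3 — true.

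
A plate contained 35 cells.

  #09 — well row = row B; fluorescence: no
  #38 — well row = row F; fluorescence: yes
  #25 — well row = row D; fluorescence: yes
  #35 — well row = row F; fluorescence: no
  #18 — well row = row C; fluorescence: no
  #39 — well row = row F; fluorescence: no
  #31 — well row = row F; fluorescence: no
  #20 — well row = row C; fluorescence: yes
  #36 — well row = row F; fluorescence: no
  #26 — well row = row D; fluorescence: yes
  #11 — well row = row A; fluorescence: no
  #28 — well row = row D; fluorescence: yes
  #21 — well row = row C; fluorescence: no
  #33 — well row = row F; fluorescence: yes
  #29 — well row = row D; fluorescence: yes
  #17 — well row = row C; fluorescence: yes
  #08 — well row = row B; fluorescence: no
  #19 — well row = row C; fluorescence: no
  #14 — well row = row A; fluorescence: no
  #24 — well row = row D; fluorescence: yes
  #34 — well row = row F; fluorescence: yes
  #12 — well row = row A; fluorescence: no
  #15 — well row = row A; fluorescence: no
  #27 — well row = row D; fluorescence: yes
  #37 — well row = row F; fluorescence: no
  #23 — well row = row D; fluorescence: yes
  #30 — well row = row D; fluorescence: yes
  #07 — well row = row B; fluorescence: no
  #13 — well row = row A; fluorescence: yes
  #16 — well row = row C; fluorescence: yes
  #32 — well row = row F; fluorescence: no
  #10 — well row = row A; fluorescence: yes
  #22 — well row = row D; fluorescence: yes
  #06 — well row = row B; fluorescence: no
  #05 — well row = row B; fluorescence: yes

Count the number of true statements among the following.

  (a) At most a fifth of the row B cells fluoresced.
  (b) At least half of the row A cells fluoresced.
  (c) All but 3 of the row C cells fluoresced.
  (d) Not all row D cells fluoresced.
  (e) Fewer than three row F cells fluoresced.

(a) row B: |A| = 5, |A ∩ B| = 1; needs |A ∩ B| / |A| ≤ 1/5 — true.
(b) row A: |A| = 6, |A ∩ B| = 2; needs |A ∩ B| ≥ |A ∖ B| — false.
(c) row C: |A| = 6, |A ∩ B| = 3; needs |A ∖ B| = 3 — true.
(d) row D: |A| = 9, |A ∩ B| = 9; needs A ⊄ B (|A ∖ B| ≥ 1) — false.
(e) row F: |A| = 9, |A ∩ B| = 3; needs |A ∩ B| < 3 — false.

2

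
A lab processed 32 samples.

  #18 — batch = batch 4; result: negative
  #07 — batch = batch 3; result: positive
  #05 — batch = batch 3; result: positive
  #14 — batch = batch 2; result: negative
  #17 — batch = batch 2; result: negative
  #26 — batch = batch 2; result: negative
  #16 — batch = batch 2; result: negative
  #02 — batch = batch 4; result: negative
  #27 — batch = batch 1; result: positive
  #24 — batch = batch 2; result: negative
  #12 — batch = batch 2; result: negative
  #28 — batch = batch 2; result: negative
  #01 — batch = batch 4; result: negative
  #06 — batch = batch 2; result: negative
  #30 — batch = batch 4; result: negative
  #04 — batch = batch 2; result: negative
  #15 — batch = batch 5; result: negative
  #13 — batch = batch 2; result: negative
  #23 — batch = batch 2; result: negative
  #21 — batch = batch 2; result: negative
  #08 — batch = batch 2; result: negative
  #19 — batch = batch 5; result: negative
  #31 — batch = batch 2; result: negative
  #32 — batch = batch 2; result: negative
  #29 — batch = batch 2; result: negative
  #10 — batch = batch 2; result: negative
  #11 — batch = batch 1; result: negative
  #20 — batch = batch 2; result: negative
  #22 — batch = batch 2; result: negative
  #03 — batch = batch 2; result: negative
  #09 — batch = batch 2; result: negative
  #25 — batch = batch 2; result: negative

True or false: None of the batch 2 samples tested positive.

True

'None of the batch 2 samples tested positive' holds iff A ∩ B = ∅ (|A ∩ B| = 0).
|A| = 22, |A ∩ B| = 0, |A ∖ B| = 22.
So the statement is true.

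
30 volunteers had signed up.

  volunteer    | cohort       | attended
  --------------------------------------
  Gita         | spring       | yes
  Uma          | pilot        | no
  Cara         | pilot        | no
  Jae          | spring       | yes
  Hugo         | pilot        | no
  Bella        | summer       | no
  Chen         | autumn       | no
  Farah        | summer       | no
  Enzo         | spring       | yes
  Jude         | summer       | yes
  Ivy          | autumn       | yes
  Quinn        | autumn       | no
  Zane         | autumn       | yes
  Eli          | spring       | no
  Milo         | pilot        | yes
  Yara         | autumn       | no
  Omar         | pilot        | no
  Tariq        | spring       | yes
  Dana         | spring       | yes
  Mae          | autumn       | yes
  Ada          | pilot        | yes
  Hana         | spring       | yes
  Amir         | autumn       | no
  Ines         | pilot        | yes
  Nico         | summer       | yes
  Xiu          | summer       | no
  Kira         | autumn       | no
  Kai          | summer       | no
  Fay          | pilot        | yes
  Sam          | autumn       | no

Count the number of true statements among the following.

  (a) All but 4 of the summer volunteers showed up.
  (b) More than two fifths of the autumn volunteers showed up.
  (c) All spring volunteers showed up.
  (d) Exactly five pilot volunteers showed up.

(a) summer: |A| = 6, |A ∩ B| = 2; needs |A ∖ B| = 4 — true.
(b) autumn: |A| = 9, |A ∩ B| = 3; needs |A ∩ B| / |A| > 2/5 — false.
(c) spring: |A| = 7, |A ∩ B| = 6; needs A ⊆ B, i.e. every element of A is in B (|A ∖ B| = 0) — false.
(d) pilot: |A| = 8, |A ∩ B| = 4; needs |A ∩ B| = 5 — false.

1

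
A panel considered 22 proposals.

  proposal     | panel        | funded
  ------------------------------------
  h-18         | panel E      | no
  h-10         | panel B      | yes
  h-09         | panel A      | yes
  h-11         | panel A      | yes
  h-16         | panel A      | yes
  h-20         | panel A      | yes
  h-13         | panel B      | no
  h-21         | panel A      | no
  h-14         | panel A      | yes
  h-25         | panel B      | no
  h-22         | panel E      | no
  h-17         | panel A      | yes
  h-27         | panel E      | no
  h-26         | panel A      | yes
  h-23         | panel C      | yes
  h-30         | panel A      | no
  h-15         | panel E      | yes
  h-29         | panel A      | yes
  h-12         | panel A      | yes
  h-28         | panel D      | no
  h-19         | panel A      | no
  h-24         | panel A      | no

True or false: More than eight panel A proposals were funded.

True

'More than eight panel A proposals were funded' holds iff |A ∩ B| > 8.
A (the restrictor) = {h-09, h-11, h-16, h-20, h-21, h-14, h-17, h-26, h-30, h-29, h-12, h-19, h-24}, |A| = 13.
A ∩ B = {h-09, h-11, h-16, h-20, h-14, h-17, h-26, h-29, h-12}, so |A ∩ B| = 9.
|A ∩ B| = 9, so the statement is true.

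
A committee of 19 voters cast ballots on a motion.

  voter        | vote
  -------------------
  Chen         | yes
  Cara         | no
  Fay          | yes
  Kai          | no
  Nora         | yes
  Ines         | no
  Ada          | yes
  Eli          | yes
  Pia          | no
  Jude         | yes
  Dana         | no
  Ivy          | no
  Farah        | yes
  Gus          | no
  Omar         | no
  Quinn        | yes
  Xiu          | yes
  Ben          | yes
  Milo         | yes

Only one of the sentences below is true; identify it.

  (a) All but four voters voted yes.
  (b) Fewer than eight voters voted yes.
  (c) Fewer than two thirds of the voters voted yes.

|A| = 19, |A ∩ B| = 11, |A ∖ B| = 8.
(a) requires |A ∖ B| = 4: false.
(b) requires |A ∩ B| < 8: false.
(c) requires |A ∩ B| / |A| < 2/3: true.

(c)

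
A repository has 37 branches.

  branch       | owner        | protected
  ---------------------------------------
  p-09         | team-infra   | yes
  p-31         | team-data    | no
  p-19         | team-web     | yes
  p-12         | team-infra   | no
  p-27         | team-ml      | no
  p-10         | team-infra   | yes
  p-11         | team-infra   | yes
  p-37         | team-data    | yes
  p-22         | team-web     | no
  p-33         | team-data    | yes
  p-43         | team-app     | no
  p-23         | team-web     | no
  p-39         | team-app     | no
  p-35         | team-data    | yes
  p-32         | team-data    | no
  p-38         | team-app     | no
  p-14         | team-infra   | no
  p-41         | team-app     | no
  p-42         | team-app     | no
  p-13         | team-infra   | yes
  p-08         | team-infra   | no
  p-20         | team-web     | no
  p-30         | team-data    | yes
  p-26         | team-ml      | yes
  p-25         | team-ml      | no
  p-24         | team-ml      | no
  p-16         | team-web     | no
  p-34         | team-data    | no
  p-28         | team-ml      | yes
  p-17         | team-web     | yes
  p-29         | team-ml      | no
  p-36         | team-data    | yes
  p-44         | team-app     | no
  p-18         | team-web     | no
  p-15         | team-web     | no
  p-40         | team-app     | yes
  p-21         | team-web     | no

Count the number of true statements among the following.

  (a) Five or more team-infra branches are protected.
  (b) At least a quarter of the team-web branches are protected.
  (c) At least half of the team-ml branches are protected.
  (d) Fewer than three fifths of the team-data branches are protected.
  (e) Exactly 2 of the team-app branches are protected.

0

(a) team-infra: |A| = 7, |A ∩ B| = 4; needs |A ∩ B| ≥ 5 — false.
(b) team-web: |A| = 9, |A ∩ B| = 2; needs |A ∩ B| / |A| ≥ 1/4 — false.
(c) team-ml: |A| = 6, |A ∩ B| = 2; needs |A ∩ B| ≥ |A ∖ B| — false.
(d) team-data: |A| = 8, |A ∩ B| = 5; needs |A ∩ B| / |A| < 3/5 — false.
(e) team-app: |A| = 7, |A ∩ B| = 1; needs |A ∩ B| = 2 — false.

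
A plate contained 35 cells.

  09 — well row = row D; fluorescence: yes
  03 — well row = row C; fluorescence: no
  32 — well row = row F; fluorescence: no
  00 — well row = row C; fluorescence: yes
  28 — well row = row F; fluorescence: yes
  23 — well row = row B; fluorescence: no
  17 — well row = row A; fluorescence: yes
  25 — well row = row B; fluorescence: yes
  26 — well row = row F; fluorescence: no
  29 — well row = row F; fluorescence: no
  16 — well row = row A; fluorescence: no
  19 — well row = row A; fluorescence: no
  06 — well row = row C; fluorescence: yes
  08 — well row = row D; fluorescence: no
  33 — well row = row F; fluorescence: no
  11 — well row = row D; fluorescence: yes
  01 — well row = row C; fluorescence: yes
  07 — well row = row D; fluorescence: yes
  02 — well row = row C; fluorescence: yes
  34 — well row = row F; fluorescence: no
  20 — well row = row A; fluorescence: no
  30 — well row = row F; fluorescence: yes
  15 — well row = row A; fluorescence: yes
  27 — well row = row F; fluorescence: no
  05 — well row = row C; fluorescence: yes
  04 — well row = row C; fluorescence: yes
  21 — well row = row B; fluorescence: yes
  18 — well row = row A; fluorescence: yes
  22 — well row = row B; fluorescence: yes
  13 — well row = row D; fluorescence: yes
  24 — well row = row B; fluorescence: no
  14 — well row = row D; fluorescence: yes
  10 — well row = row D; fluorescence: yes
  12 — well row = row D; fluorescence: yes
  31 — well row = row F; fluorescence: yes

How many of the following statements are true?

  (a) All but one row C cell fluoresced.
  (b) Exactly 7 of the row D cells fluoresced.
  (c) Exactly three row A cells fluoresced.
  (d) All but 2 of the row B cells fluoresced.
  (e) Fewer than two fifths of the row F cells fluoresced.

(a) row C: |A| = 7, |A ∩ B| = 6; needs |A ∖ B| = 1 — true.
(b) row D: |A| = 8, |A ∩ B| = 7; needs |A ∩ B| = 7 — true.
(c) row A: |A| = 6, |A ∩ B| = 3; needs |A ∩ B| = 3 — true.
(d) row B: |A| = 5, |A ∩ B| = 3; needs |A ∖ B| = 2 — true.
(e) row F: |A| = 9, |A ∩ B| = 3; needs |A ∩ B| / |A| < 2/5 — true.

5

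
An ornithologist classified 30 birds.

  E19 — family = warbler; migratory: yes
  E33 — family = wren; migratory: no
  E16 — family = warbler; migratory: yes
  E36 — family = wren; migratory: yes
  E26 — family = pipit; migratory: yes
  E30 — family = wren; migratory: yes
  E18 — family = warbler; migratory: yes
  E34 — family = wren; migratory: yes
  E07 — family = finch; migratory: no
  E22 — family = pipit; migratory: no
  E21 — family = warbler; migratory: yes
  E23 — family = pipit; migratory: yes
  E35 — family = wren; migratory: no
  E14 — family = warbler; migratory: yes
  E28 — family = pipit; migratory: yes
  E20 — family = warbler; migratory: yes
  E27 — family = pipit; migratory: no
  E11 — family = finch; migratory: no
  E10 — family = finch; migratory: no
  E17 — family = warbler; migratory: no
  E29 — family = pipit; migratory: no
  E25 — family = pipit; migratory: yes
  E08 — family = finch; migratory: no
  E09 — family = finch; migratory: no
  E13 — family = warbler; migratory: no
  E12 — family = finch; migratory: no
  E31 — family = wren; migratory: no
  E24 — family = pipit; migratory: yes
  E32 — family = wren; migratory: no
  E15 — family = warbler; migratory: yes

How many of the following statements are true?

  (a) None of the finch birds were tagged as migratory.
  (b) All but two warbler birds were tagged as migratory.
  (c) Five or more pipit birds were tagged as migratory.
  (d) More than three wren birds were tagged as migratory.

(a) finch: |A| = 6, |A ∩ B| = 0; needs A ∩ B = ∅ (|A ∩ B| = 0) — true.
(b) warbler: |A| = 9, |A ∩ B| = 7; needs |A ∖ B| = 2 — true.
(c) pipit: |A| = 8, |A ∩ B| = 5; needs |A ∩ B| ≥ 5 — true.
(d) wren: |A| = 7, |A ∩ B| = 3; needs |A ∩ B| > 3 — false.

3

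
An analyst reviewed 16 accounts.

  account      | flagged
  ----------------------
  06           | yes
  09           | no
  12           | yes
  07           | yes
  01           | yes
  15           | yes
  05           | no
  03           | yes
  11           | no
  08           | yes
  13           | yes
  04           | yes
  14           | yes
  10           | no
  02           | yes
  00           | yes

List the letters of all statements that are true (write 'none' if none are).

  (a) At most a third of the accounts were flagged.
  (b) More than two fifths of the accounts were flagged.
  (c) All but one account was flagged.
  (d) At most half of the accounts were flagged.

|A| = 16, |A ∩ B| = 12, |A ∖ B| = 4.
(a) |A ∩ B| / |A| ≤ 1/3: fails.
(b) |A ∩ B| / |A| > 2/5: holds.
(c) |A ∖ B| = 1: fails.
(d) |A ∩ B| ≤ |A ∖ B|: fails.

(b)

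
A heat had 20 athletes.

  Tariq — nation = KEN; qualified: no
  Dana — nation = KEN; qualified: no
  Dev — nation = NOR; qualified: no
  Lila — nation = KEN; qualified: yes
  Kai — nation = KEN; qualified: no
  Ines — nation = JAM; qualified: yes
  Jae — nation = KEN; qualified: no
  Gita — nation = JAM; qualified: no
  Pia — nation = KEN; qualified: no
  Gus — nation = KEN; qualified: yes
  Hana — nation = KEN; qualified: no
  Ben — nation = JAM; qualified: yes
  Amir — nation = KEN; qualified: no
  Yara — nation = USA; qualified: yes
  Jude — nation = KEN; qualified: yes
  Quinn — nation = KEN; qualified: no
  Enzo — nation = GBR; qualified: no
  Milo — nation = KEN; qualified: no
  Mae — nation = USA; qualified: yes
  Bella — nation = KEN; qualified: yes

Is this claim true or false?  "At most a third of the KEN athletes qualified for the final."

The determiner here denotes the relation: |A ∩ B| / |A| ≤ 1/3.
A (the restrictor) = {Tariq, Dana, Lila, Kai, Jae, Pia, Gus, Hana, Amir, Jude, Quinn, Milo, Bella}, |A| = 13.
A ∩ B = {Lila, Gus, Jude, Bella}, so |A ∩ B| = 4.
A ∖ B = {Tariq, Dana, Kai, Jae, Pia, Hana, Amir, Quinn, Milo}, so |A ∖ B| = 9.
|A ∩ B|/|A| = 4/13, so the statement is true.

True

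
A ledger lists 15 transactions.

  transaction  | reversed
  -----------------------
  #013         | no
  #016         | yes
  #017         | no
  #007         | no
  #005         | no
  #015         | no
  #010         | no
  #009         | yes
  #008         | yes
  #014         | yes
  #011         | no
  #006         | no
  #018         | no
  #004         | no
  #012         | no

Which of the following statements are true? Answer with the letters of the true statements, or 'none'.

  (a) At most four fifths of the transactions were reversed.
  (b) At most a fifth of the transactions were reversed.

(a)

|A| = 15, |A ∩ B| = 4, |A ∖ B| = 11.
(a) |A ∩ B| / |A| ≤ 4/5: holds.
(b) |A ∩ B| / |A| ≤ 1/5: fails.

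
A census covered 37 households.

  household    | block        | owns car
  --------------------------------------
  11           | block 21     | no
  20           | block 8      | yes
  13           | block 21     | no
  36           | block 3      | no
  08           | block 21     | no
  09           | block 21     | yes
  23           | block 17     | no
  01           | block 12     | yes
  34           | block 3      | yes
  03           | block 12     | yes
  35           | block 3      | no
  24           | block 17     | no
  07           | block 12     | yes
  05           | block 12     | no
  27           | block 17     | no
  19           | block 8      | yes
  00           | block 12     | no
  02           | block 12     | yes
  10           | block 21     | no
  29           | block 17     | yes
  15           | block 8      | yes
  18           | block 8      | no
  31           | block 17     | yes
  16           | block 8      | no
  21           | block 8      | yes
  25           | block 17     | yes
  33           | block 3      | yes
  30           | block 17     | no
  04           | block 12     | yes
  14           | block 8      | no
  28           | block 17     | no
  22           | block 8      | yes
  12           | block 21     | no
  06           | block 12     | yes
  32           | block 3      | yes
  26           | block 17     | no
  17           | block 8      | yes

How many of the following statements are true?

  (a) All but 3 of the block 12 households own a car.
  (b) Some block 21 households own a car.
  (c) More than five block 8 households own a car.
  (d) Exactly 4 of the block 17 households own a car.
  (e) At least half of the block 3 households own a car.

3

(a) block 12: |A| = 8, |A ∩ B| = 6; needs |A ∖ B| = 3 — false.
(b) block 21: |A| = 6, |A ∩ B| = 1; needs A ∩ B ≠ ∅ (|A ∩ B| ≥ 1) — true.
(c) block 8: |A| = 9, |A ∩ B| = 6; needs |A ∩ B| > 5 — true.
(d) block 17: |A| = 9, |A ∩ B| = 3; needs |A ∩ B| = 4 — false.
(e) block 3: |A| = 5, |A ∩ B| = 3; needs |A ∩ B| ≥ |A ∖ B| — true.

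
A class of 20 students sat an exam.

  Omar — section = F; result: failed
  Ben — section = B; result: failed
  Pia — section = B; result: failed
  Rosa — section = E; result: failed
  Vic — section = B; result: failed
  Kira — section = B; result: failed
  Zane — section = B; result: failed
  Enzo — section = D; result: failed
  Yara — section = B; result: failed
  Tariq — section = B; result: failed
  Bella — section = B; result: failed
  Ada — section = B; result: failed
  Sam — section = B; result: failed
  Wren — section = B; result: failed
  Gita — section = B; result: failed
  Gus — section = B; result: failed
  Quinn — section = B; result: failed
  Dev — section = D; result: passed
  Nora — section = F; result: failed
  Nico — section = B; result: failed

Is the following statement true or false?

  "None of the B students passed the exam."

Truth condition: A ∩ B = ∅ (|A ∩ B| = 0).
|A| = 15, |A ∩ B| = 0, |A ∖ B| = 15.
So the statement is true.

True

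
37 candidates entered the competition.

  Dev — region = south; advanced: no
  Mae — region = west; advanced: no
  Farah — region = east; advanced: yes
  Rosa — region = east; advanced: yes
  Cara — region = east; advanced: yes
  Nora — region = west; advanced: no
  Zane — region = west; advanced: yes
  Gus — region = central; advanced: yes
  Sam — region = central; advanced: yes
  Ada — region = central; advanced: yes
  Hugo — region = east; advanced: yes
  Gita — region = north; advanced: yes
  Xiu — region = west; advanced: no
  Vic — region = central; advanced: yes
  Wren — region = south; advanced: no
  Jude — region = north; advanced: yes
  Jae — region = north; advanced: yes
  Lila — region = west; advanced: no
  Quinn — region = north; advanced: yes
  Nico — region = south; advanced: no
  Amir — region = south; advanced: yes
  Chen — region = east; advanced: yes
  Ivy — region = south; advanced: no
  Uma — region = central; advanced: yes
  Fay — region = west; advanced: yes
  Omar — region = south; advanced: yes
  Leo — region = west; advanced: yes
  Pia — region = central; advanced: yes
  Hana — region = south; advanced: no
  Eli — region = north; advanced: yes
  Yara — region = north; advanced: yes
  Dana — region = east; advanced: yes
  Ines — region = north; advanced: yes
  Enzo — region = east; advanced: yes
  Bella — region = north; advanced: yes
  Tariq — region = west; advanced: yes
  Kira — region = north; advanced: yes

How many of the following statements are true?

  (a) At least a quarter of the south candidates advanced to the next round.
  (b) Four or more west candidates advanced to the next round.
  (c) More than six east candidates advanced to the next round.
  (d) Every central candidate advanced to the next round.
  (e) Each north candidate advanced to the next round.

5

(a) south: |A| = 7, |A ∩ B| = 2; needs |A ∩ B| / |A| ≥ 1/4 — true.
(b) west: |A| = 8, |A ∩ B| = 4; needs |A ∩ B| ≥ 4 — true.
(c) east: |A| = 7, |A ∩ B| = 7; needs |A ∩ B| > 6 — true.
(d) central: |A| = 6, |A ∩ B| = 6; needs A ⊆ B, i.e. every element of A is in B (|A ∖ B| = 0) — true.
(e) north: |A| = 9, |A ∩ B| = 9; needs A ⊆ B, i.e. every element of A is in B (|A ∖ B| = 0) — true.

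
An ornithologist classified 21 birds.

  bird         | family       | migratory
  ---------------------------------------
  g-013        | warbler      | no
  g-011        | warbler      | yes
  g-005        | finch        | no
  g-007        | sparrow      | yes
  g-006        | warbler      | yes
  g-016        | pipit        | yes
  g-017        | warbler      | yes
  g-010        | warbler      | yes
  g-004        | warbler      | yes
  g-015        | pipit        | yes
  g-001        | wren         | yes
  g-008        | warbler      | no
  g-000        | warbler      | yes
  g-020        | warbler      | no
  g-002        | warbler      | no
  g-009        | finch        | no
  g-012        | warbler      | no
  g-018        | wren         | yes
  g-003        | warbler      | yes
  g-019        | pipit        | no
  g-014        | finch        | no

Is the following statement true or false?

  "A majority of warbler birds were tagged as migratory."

The determiner here denotes the relation: |A ∩ B| > |A ∖ B|.
A (the restrictor) = {g-013, g-011, g-006, g-017, g-010, g-004, g-008, g-000, g-020, g-002, g-012, g-003}, |A| = 12.
A ∩ B = {g-011, g-006, g-017, g-010, g-004, g-000, g-003}, so |A ∩ B| = 7.
A ∖ B = {g-013, g-008, g-020, g-002, g-012}, so |A ∖ B| = 5.
7 > 5, so the statement is true.

True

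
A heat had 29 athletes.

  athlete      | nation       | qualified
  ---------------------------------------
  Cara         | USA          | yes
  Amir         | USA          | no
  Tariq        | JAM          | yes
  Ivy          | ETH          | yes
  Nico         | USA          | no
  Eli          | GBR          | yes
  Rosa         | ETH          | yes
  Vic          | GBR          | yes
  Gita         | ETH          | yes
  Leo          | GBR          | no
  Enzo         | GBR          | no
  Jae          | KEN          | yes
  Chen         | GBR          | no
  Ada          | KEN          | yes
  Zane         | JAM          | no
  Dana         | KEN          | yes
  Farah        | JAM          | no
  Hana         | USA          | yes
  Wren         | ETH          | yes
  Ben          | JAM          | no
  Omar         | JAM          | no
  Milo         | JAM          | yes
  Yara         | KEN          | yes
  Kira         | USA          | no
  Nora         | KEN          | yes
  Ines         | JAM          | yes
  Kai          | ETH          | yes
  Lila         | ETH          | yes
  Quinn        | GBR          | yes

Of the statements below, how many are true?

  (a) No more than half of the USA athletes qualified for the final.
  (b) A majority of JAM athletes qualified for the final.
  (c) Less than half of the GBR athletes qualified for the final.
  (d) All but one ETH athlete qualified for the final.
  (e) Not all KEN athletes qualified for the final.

(a) USA: |A| = 5, |A ∩ B| = 2; needs |A ∩ B| ≤ |A ∖ B| — true.
(b) JAM: |A| = 7, |A ∩ B| = 3; needs |A ∩ B| > |A ∖ B| — false.
(c) GBR: |A| = 6, |A ∩ B| = 3; needs |A ∩ B| < |A ∖ B| — false.
(d) ETH: |A| = 6, |A ∩ B| = 6; needs |A ∖ B| = 1 — false.
(e) KEN: |A| = 5, |A ∩ B| = 5; needs A ⊄ B (|A ∖ B| ≥ 1) — false.

1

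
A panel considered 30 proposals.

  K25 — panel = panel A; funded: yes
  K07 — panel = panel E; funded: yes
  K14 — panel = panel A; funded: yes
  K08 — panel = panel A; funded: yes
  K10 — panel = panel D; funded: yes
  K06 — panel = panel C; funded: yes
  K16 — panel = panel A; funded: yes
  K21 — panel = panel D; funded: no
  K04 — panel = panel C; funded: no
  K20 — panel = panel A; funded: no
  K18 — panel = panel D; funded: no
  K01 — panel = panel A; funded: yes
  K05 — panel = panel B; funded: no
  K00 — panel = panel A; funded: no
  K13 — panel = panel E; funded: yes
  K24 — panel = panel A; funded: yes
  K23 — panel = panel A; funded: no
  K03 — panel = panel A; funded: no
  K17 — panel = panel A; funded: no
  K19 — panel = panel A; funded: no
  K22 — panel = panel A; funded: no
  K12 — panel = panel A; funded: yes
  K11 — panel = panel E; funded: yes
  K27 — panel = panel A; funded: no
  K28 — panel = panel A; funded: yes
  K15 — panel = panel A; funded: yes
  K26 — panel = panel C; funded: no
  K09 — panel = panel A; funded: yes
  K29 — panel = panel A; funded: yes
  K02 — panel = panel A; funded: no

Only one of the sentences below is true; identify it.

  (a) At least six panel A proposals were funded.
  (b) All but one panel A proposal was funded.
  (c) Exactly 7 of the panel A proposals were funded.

|A| = 20, |A ∩ B| = 11, |A ∖ B| = 9.
(a) requires |A ∩ B| ≥ 6: true.
(b) requires |A ∖ B| = 1: false.
(c) requires |A ∩ B| = 7: false.

(a)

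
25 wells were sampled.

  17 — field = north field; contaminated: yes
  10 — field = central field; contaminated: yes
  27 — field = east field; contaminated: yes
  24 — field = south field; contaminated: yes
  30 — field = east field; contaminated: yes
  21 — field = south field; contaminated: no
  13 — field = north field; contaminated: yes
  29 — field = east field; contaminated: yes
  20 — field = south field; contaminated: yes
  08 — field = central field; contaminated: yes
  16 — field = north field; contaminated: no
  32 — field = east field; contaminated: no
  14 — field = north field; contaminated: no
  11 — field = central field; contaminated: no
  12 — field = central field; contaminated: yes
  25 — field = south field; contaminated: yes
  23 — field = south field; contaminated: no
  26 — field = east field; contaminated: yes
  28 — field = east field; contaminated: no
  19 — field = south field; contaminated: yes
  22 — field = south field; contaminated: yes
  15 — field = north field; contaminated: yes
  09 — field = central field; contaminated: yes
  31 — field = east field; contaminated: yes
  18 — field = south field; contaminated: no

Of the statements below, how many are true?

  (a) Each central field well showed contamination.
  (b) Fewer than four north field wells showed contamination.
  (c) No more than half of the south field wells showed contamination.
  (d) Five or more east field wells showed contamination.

2

(a) central field: |A| = 5, |A ∩ B| = 4; needs A ⊆ B, i.e. every element of A is in B (|A ∖ B| = 0) — false.
(b) north field: |A| = 5, |A ∩ B| = 3; needs |A ∩ B| < 4 — true.
(c) south field: |A| = 8, |A ∩ B| = 5; needs |A ∩ B| ≤ |A ∖ B| — false.
(d) east field: |A| = 7, |A ∩ B| = 5; needs |A ∩ B| ≥ 5 — true.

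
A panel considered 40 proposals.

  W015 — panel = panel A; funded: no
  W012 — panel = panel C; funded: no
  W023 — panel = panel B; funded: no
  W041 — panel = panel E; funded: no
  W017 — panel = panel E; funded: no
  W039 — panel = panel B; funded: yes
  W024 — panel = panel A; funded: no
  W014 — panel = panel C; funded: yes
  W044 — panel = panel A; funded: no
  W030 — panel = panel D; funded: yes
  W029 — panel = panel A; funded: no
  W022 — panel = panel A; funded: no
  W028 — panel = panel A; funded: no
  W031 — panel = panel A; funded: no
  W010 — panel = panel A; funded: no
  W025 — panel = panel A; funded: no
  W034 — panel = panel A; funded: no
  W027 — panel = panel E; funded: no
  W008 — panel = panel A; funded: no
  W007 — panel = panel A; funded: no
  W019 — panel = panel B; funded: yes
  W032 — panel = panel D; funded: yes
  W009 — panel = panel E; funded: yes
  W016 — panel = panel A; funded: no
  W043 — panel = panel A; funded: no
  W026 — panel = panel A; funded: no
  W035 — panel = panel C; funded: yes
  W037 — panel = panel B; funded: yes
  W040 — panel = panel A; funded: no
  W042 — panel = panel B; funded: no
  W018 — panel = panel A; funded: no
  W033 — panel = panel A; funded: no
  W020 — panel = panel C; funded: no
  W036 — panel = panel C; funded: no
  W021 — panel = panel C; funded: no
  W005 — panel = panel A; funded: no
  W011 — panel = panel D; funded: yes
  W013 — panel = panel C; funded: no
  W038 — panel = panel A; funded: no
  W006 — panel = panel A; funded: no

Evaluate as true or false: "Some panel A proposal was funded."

Truth condition: A ∩ B ≠ ∅ (|A ∩ B| ≥ 1).
|A| = 21, |A ∩ B| = 0, |A ∖ B| = 21.
So the statement is false.

False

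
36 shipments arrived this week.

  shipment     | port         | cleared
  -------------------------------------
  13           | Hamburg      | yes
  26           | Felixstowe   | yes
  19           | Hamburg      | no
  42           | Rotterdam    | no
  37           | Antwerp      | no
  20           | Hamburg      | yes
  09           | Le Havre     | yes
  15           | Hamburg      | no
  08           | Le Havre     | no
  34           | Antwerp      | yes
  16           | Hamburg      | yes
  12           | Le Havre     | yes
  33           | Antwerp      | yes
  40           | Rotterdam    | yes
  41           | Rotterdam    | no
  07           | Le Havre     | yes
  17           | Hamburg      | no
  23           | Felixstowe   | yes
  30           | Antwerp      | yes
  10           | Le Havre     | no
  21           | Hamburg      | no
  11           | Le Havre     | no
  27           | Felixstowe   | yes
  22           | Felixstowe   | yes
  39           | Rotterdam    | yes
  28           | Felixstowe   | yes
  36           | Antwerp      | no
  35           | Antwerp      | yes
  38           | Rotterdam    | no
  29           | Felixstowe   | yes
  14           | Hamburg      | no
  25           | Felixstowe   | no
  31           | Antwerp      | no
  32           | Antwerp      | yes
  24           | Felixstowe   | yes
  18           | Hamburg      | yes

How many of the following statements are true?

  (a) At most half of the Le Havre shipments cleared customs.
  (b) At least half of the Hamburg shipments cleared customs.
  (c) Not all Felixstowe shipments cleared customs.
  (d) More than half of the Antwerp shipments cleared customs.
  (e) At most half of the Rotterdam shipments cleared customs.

4

(a) Le Havre: |A| = 6, |A ∩ B| = 3; needs |A ∩ B| ≤ |A ∖ B| — true.
(b) Hamburg: |A| = 9, |A ∩ B| = 4; needs |A ∩ B| ≥ |A ∖ B| — false.
(c) Felixstowe: |A| = 8, |A ∩ B| = 7; needs A ⊄ B (|A ∖ B| ≥ 1) — true.
(d) Antwerp: |A| = 8, |A ∩ B| = 5; needs |A ∩ B| > |A ∖ B| — true.
(e) Rotterdam: |A| = 5, |A ∩ B| = 2; needs |A ∩ B| ≤ |A ∖ B| — true.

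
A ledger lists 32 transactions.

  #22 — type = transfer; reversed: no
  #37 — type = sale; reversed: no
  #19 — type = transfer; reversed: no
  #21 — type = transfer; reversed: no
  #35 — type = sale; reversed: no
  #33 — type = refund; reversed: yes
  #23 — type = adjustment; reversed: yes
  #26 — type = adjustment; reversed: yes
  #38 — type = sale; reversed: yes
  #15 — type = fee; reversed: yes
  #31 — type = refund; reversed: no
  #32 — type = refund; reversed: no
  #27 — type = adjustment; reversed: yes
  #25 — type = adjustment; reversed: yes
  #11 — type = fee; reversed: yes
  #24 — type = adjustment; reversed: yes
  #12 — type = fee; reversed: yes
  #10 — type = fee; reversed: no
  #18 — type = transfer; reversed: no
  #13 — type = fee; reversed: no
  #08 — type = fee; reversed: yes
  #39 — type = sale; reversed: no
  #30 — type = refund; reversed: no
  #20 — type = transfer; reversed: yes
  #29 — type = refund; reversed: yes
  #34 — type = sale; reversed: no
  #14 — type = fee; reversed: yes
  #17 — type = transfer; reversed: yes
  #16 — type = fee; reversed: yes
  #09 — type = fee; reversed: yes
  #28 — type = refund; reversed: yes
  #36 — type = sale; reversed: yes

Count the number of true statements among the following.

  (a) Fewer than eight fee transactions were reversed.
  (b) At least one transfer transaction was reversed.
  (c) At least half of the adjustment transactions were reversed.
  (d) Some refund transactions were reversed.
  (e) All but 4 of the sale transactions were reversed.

(a) fee: |A| = 9, |A ∩ B| = 7; needs |A ∩ B| < 8 — true.
(b) transfer: |A| = 6, |A ∩ B| = 2; needs A ∩ B ≠ ∅ (|A ∩ B| ≥ 1) — true.
(c) adjustment: |A| = 5, |A ∩ B| = 5; needs |A ∩ B| ≥ |A ∖ B| — true.
(d) refund: |A| = 6, |A ∩ B| = 3; needs A ∩ B ≠ ∅ (|A ∩ B| ≥ 1) — true.
(e) sale: |A| = 6, |A ∩ B| = 2; needs |A ∖ B| = 4 — true.

5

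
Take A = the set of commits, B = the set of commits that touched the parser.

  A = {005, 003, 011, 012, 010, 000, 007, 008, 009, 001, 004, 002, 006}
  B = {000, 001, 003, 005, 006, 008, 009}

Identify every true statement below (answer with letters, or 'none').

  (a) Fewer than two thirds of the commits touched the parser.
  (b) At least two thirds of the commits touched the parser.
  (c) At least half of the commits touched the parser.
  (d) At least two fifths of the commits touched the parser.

(a), (c), (d)

|A| = 13, |A ∩ B| = 7, |A ∖ B| = 6.
(a) |A ∩ B| / |A| < 2/3: holds.
(b) |A ∩ B| / |A| ≥ 2/3: fails.
(c) |A ∩ B| ≥ |A ∖ B|: holds.
(d) |A ∩ B| / |A| ≥ 2/5: holds.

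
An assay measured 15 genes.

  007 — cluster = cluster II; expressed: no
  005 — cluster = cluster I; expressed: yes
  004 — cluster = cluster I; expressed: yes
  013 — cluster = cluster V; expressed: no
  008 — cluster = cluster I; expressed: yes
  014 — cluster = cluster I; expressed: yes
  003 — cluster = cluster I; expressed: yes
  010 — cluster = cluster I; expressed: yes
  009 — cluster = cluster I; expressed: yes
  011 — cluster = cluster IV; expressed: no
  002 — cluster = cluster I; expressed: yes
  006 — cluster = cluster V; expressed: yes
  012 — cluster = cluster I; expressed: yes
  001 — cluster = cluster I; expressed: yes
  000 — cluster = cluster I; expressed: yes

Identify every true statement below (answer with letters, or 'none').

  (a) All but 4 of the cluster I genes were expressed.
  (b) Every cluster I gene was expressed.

|A| = 11, |A ∩ B| = 11, |A ∖ B| = 0.
(a) |A ∖ B| = 4: fails.
(b) A ⊆ B, i.e. every element of A is in B (|A ∖ B| = 0): holds.

(b)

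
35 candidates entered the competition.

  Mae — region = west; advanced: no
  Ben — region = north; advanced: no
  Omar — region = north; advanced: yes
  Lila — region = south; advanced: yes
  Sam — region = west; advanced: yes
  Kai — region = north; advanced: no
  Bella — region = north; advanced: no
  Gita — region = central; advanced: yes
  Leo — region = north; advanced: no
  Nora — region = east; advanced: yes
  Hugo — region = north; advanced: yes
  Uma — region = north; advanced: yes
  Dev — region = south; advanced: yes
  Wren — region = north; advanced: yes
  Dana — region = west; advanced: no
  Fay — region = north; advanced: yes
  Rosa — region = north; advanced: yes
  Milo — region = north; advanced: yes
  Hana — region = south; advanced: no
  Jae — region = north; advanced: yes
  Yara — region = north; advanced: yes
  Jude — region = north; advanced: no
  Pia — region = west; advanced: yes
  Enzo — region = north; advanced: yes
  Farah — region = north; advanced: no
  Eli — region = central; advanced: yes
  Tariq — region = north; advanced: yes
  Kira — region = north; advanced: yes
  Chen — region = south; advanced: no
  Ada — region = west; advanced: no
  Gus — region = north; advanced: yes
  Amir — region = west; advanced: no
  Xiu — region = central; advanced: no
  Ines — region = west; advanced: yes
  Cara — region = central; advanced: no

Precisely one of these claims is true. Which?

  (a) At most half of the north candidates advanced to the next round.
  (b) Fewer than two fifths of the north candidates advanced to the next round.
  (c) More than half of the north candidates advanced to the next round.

|A| = 19, |A ∩ B| = 13, |A ∖ B| = 6.
(a) requires |A ∩ B| ≤ |A ∖ B|: false.
(b) requires |A ∩ B| / |A| < 2/5: false.
(c) requires |A ∩ B| > |A ∖ B|: true.

(c)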